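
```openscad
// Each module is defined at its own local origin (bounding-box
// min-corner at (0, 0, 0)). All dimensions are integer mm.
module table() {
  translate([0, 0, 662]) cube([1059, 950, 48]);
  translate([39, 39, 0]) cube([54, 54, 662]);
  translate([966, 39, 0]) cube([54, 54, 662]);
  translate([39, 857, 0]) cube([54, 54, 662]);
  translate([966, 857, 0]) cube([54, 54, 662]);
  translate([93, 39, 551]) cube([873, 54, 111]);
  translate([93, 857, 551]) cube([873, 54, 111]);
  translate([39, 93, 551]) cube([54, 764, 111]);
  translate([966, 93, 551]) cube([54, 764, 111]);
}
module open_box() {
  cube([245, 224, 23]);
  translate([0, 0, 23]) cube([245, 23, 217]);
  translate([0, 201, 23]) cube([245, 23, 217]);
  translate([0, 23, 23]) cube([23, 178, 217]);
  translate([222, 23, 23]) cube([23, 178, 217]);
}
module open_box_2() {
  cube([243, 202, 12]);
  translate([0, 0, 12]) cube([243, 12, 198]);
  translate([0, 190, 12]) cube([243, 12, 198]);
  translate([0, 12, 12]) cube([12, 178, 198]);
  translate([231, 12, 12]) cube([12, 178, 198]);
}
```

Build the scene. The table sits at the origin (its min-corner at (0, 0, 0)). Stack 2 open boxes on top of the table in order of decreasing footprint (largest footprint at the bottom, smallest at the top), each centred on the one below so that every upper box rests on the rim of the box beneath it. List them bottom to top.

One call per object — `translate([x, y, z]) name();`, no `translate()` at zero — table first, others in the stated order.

table();
translate([407, 363, 710]) open_box();
translate([408, 374, 950]) open_box_2();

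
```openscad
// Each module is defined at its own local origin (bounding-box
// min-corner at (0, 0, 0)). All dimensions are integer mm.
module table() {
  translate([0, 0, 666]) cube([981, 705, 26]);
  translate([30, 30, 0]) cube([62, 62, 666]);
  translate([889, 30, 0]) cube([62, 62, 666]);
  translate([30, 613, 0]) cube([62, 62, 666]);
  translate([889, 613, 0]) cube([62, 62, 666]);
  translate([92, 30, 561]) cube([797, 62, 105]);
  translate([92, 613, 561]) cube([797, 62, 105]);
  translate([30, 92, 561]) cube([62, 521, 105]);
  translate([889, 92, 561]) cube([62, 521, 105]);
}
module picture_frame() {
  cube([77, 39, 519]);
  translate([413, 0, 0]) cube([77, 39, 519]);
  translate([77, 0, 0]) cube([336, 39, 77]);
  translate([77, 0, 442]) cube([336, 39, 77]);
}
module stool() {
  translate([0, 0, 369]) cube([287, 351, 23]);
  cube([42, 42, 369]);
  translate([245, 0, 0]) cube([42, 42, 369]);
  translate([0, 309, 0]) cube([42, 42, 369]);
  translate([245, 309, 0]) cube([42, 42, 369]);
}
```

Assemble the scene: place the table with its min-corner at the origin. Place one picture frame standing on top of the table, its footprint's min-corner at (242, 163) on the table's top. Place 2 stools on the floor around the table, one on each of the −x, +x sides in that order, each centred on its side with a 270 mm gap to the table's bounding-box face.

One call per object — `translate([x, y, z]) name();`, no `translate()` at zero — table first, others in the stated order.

table();
translate([242, 163, 692]) picture_frame();
translate([-557, 177, 0]) stool();
translate([1251, 177, 0]) stool();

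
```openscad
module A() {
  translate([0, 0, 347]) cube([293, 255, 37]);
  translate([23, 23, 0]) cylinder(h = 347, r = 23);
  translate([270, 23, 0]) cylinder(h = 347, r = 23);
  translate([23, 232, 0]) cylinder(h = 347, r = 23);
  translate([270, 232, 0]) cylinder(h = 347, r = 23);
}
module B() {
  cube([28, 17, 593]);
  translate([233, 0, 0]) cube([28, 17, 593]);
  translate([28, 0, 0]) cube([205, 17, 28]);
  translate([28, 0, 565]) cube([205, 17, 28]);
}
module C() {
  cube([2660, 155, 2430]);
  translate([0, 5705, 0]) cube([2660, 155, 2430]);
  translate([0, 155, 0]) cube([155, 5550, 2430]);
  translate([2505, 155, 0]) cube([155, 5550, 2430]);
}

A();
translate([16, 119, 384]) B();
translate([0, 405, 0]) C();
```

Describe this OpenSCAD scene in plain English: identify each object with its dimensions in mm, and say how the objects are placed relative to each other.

A is a four-legged stool. The seat is a 293×255×37 mm slab whose top surface is at z = 384 mm; four round legs, each 46 mm in diameter, run from the floor (z = 0) to the underside of the seat, each leg's axis is inset half a diameter from the nearest pair of seat edges (so the leg's bounding box is flush with the corner).

B is a rectangular picture frame lying in the x–z plane (depth along y). The opening is 205 mm wide (x) by 537 mm tall (z), surrounded by a border 28 mm wide on all four sides. The frame is 17 mm deep and is made of two full-height vertical stiles with two horizontal rails fitted between them.

C is the wall frame of a small rectangular building: four walls, each 2430 mm tall and 155 mm thick, enclosing a footprint 2660 mm (x) by 5860 mm (y) outside-to-outside, with no floor or roof. The front and back walls (the −y and +y sides) span the full width; the two side walls fit between them.

The picture frame is on top of the stool, centred. The house frame is on the floor beside the stool on its +y side.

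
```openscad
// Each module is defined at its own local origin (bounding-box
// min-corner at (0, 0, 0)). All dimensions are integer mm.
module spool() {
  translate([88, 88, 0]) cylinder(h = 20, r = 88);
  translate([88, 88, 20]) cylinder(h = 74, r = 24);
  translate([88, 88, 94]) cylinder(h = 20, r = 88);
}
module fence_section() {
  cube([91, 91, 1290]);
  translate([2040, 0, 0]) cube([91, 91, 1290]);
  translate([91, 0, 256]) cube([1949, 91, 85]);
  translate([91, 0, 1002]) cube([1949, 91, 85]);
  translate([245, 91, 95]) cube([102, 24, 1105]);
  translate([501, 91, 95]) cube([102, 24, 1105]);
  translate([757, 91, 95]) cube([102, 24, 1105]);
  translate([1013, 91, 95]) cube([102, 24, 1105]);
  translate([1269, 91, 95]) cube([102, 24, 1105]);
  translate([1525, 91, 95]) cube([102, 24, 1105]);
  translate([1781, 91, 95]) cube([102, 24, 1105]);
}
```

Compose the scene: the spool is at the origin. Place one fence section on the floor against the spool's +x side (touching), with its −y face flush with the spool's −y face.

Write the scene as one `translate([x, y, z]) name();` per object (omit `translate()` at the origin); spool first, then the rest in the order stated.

spool();
translate([176, 0, 0]) fence_section();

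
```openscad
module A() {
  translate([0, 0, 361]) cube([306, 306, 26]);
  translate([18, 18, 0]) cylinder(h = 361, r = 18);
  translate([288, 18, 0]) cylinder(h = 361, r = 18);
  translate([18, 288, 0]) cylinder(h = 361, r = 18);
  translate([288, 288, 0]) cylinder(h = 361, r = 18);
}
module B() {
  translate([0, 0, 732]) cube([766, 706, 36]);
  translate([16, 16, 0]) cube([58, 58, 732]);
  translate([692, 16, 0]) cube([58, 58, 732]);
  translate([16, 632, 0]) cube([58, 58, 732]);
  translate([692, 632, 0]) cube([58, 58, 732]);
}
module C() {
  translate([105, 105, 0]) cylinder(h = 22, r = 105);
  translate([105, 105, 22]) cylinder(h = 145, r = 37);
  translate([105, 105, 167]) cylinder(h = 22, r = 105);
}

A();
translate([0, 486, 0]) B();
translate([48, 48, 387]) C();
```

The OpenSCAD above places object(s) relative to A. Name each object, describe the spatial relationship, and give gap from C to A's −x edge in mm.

The spool's min-x is at 48; the stool's min-x is 0; gap = 48 mm.

A is a stool. B is a table. C is a spool. The table is on the floor beside the stool on its +y side. The spool is on top of the stool, centred. The gap from the spool to the stool's −x edge is 48 mm.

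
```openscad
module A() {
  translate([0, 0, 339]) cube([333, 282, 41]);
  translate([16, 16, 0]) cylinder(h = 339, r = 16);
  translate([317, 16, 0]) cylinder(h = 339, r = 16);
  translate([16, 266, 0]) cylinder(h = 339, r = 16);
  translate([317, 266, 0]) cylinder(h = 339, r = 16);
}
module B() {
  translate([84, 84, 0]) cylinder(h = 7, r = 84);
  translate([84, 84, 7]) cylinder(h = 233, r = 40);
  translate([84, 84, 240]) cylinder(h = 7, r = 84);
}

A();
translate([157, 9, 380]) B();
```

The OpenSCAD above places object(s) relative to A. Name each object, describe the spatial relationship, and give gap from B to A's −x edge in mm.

The spool's min-x is at 157; the stool's min-x is 0; gap = 157 mm.

A is a stool. B is a spool. The spool is on top of the stool. The gap from the spool to the stool's −x edge is 157 mm.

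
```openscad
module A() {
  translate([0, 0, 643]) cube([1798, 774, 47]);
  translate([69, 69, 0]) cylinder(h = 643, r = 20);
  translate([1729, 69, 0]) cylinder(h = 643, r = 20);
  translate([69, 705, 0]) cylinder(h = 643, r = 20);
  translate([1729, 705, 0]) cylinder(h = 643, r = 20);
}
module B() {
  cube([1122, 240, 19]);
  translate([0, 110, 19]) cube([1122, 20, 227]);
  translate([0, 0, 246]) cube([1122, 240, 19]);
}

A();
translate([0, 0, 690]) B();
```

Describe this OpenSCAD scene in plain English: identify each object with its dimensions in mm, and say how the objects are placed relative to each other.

A is a rectangular dining table. The top is 1798×774×47 mm with its upper surface at z = 690 mm. It stands on four round legs of 40 mm diameter, each leg's bounding box inset 49 mm from the nearest pair of top edges, running from the floor to the underside of the top.

B is an I-beam lying along x, 1122 mm long. Overall section height 265 mm. Two flanges 240 mm wide (y) and 19 mm thick, one on the floor and one at the top; a web 20 mm thick runs between them, centred on the flange width.

The I-beam is on top of the table.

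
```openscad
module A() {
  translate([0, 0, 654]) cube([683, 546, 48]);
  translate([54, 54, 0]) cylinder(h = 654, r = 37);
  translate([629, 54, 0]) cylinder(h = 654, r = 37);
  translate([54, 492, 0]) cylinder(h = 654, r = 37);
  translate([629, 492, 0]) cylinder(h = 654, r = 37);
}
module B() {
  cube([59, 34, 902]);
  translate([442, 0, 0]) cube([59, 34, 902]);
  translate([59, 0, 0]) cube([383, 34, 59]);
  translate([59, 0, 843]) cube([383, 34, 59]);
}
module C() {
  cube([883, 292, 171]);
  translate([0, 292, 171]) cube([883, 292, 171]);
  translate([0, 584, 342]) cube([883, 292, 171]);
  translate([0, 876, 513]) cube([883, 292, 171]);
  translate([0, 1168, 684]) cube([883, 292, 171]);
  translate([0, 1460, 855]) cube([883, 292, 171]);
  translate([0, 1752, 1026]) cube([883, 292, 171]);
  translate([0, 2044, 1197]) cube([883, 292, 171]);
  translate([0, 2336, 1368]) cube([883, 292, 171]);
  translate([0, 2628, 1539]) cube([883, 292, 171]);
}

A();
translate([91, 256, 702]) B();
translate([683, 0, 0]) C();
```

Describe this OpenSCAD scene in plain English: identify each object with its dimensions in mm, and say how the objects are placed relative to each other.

A is a rectangular dining table. The top is 683×546×48 mm with its upper surface at z = 702 mm. It stands on four round legs of 74 mm diameter, each leg's bounding box inset 17 mm from the nearest pair of top edges, running from the floor to the underside of the top.

B is a picture frame with a 383×784 mm rectangular opening (x by z) and a uniform 59 mm border on every side. Frame depth is 34 mm along y. It is built from two vertical stiles running the full outside height and two horizontal rails spanning the gap between the stiles.

C is a run of 10 identical solid stair steps. Each tread is 883×292 mm and each step block is 171 mm high. Step 1 rests on the floor; step k is offset from step 1 by (k−1)×292 mm in y and (k−1)×171 mm in z.

The picture frame is on top of the table, centred. The staircase is against the table's +x side, with their −y faces flush.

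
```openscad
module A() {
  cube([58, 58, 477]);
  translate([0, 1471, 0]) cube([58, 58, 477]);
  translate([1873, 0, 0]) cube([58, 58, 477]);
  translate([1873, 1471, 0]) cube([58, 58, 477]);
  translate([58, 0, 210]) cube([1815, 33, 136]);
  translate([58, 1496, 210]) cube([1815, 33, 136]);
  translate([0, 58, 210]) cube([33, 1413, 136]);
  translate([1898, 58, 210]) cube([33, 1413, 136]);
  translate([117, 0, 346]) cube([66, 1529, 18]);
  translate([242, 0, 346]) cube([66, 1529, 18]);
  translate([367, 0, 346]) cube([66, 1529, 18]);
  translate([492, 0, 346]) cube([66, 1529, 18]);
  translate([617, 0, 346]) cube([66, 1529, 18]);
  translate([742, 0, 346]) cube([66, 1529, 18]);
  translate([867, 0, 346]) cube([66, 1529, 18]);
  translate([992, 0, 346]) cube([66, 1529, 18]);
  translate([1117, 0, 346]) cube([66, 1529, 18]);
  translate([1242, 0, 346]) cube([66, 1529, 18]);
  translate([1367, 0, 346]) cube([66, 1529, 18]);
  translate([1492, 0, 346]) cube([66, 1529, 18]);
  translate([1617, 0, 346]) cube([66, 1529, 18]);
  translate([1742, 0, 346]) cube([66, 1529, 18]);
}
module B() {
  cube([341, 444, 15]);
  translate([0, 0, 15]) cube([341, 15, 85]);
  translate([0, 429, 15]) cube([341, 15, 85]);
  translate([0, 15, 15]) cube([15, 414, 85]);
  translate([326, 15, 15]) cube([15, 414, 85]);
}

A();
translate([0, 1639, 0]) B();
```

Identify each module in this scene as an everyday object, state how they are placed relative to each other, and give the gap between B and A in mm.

A is a bed frame. B is an open box. The open box is on the floor beside the bed frame on its +y side. The gap between the open box and the bed frame is 110 mm.

The open box's nearest face is 110 mm from the bed frame's +y face.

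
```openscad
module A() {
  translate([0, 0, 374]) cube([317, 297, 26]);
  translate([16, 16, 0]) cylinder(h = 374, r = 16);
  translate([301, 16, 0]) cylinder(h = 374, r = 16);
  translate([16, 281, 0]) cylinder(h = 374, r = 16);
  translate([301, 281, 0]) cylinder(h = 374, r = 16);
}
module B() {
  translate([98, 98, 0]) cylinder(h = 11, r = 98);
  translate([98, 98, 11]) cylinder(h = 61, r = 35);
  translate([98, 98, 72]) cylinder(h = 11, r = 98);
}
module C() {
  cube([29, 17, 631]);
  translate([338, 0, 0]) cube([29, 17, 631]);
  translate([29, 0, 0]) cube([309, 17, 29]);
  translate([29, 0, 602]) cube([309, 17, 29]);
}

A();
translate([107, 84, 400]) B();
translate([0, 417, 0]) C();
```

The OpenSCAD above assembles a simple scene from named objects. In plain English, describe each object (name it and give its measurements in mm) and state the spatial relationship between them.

A is a four-legged stool. The seat is 317×297 mm, 26 mm thick, top at z = 400 mm. It stands on four round legs, each 32 mm in diameter, from z = 0 to the seat underside, each leg's axis is inset half a diameter from the nearest pair of seat edges (so the leg's bounding box is flush with the corner).

B is a spool: two coaxial disc flanges of radius 98 mm and thickness 11 mm, joined by a core cylinder of radius 35 mm and height 61 mm. The lower flange rests on z = 0 and the three cylinders share a vertical axis.

C is a picture frame with a 309×573 mm rectangular opening (x by z) and a uniform 29 mm border on every side. Frame depth is 17 mm along y. It is built from two vertical stiles running the full outside height and two horizontal rails spanning the gap between the stiles.

The spool is on top of the stool. The picture frame is on the floor beside the stool on its +y side.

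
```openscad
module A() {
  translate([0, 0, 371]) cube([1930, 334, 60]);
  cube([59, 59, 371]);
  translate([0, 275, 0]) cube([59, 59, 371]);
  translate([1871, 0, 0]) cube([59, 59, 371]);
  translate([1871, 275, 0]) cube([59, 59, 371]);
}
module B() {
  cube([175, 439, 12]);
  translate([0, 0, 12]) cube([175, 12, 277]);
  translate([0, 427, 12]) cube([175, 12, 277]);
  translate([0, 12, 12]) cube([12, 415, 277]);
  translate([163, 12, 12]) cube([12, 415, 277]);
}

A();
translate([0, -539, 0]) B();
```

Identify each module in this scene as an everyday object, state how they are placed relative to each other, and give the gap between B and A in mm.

The open box's nearest face is 100 mm from the bench's −y face.

A is a bench. B is an open box. The open box is on the floor beside the bench on its −y side. The gap between the open box and the bench is 100 mm.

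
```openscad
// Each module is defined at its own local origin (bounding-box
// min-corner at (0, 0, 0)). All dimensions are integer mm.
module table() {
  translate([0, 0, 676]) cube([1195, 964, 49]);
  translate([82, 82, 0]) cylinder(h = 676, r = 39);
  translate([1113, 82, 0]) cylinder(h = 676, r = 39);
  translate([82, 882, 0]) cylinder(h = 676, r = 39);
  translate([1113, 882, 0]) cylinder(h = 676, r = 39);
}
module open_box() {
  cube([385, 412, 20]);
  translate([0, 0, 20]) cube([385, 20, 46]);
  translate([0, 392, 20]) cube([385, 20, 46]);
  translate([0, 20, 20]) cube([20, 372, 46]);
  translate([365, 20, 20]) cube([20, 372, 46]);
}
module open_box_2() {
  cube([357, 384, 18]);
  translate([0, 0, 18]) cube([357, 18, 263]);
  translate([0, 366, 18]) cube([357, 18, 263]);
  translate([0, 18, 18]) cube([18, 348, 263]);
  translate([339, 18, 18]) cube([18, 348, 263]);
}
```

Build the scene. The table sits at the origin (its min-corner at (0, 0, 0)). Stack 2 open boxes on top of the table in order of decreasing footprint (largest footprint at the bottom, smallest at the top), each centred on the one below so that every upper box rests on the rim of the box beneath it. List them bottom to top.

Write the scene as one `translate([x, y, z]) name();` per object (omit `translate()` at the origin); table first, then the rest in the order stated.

table();
translate([405, 276, 725]) open_box();
translate([419, 290, 791]) open_box_2();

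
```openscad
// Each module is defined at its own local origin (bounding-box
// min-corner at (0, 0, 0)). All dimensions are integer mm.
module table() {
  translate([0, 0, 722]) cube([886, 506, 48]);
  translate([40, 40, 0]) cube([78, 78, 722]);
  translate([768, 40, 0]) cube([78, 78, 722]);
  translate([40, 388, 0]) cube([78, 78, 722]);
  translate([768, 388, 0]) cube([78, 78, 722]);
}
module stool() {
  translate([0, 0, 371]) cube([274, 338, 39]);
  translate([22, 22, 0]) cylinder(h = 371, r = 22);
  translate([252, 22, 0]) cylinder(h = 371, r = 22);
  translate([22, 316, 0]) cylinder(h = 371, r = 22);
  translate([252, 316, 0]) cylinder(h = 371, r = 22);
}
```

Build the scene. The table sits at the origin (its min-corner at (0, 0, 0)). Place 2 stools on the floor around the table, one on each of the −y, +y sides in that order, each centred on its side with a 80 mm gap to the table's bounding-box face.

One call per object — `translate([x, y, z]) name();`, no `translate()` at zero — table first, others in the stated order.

table();
translate([306, -418, 0]) stool();
translate([306, 586, 0]) stool();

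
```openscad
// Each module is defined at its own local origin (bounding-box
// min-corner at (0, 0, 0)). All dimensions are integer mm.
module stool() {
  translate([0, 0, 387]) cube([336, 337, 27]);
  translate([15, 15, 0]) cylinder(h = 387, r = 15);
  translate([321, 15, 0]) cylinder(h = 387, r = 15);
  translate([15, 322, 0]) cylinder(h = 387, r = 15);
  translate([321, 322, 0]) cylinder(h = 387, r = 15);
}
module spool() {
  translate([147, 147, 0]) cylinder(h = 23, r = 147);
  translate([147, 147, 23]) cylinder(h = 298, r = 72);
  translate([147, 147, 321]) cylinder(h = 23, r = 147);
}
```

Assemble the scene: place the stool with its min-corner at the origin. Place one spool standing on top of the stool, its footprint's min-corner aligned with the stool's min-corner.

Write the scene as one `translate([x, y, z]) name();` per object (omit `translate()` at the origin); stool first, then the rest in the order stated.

stool();
translate([0, 0, 414]) spool();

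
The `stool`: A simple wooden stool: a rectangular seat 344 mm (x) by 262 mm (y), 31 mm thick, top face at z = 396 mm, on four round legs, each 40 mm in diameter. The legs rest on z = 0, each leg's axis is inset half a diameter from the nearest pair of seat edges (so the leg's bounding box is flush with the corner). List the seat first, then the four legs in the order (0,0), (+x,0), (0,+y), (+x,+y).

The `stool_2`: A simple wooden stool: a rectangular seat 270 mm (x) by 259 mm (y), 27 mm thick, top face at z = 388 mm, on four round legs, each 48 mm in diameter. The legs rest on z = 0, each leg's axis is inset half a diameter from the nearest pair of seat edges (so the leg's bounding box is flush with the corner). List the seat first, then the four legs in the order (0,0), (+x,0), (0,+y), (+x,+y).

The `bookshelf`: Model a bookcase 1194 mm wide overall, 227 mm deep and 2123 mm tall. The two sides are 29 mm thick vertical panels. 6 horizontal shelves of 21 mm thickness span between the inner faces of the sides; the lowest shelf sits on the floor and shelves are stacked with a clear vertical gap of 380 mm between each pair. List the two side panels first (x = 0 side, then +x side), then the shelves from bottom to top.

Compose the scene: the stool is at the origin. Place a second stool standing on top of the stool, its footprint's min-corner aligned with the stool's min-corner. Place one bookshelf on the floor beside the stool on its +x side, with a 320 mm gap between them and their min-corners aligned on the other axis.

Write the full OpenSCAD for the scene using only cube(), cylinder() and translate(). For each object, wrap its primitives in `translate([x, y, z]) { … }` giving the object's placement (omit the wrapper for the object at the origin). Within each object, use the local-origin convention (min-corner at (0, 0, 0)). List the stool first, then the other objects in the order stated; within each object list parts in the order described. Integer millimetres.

translate([0, 0, 365]) cube([344, 262, 31]);
translate([20, 20, 0]) cylinder(h = 365, r = 20);
translate([324, 20, 0]) cylinder(h = 365, r = 20);
translate([20, 242, 0]) cylinder(h = 365, r = 20);
translate([324, 242, 0]) cylinder(h = 365, r = 20);
translate([0, 0, 396]) {
  translate([0, 0, 361]) cube([270, 259, 27]);
  translate([24, 24, 0]) cylinder(h = 361, r = 24);
  translate([246, 24, 0]) cylinder(h = 361, r = 24);
  translate([24, 235, 0]) cylinder(h = 361, r = 24);
  translate([246, 235, 0]) cylinder(h = 361, r = 24);
}
translate([664, 0, 0]) {
  cube([29, 227, 2123]);
  translate([1165, 0, 0]) cube([29, 227, 2123]);
  translate([29, 0, 0]) cube([1136, 227, 21]);
  translate([29, 0, 401]) cube([1136, 227, 21]);
  translate([29, 0, 802]) cube([1136, 227, 21]);
  translate([29, 0, 1203]) cube([1136, 227, 21]);
  translate([29, 0, 1604]) cube([1136, 227, 21]);
  translate([29, 0, 2005]) cube([1136, 227, 21]);
}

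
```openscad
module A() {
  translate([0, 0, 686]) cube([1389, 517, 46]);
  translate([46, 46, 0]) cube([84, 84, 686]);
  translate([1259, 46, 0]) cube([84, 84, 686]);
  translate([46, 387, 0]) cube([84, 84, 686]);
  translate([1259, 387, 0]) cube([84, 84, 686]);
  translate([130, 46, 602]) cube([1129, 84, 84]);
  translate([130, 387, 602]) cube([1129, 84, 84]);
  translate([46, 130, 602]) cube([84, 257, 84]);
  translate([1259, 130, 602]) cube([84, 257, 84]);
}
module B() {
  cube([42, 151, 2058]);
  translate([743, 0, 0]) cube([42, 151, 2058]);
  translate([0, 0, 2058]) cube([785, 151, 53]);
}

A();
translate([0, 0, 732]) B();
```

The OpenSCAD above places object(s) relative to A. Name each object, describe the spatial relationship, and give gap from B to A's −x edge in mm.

A is a table. B is a door frame. The door frame is on top of the table. The gap from the door frame to the table's −x edge is 0 mm.

The door frame's min-x is at 0; the table's min-x is 0; gap = 0 mm.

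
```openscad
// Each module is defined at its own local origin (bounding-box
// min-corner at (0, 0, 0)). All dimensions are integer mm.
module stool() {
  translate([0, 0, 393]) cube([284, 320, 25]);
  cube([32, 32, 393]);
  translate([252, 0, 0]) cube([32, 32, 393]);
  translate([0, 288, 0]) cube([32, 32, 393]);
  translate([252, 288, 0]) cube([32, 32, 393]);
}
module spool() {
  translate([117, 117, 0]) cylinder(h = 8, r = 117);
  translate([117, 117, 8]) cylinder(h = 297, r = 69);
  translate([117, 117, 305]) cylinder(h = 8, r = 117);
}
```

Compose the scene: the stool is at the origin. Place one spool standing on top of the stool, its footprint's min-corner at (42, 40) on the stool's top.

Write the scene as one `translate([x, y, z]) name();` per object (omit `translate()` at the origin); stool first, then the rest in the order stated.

stool();
translate([42, 40, 418]) spool();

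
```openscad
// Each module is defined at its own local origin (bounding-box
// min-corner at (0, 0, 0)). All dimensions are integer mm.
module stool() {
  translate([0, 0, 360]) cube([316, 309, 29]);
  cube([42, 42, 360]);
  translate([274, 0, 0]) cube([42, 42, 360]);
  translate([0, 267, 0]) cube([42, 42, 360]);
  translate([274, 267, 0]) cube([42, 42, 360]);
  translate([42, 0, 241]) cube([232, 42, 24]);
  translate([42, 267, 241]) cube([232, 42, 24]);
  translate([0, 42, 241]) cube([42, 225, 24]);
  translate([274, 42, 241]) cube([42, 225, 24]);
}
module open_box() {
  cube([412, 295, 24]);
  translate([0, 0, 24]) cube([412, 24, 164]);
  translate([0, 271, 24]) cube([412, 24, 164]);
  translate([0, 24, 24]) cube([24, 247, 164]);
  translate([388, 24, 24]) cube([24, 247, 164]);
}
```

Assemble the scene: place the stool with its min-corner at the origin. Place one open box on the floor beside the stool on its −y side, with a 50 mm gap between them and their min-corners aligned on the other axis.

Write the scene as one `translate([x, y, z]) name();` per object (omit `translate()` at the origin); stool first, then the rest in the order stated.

stool();
translate([0, -345, 0]) open_box();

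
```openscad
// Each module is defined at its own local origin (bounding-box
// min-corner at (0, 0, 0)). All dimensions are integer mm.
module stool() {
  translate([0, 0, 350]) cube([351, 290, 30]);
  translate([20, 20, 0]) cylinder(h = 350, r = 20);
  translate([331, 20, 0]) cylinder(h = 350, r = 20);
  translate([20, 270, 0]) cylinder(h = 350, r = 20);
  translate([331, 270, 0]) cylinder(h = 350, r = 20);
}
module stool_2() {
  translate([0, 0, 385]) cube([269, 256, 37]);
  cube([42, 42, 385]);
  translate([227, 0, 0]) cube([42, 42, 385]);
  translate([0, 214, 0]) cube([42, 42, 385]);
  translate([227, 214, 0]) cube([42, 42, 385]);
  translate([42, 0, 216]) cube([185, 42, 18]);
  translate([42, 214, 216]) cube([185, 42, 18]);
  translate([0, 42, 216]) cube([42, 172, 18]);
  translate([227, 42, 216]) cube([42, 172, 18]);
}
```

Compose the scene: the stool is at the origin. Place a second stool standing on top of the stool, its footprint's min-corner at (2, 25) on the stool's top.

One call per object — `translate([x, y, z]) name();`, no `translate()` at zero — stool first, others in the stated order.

stool();
translate([2, 25, 380]) stool_2();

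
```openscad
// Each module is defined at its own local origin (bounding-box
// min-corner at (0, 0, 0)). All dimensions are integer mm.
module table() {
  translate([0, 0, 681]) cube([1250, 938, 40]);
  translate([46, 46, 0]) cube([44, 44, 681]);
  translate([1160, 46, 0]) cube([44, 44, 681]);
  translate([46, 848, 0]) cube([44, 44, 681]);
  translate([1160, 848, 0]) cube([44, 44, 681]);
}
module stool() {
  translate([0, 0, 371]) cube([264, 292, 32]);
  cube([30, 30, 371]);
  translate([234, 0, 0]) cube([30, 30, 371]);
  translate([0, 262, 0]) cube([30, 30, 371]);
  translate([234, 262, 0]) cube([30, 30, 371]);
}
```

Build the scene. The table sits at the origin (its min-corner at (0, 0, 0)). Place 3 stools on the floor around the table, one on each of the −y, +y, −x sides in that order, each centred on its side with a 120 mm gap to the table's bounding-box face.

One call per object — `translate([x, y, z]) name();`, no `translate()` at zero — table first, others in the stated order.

table();
translate([493, -412, 0]) stool();
translate([493, 1058, 0]) stool();
translate([-384, 323, 0]) stool();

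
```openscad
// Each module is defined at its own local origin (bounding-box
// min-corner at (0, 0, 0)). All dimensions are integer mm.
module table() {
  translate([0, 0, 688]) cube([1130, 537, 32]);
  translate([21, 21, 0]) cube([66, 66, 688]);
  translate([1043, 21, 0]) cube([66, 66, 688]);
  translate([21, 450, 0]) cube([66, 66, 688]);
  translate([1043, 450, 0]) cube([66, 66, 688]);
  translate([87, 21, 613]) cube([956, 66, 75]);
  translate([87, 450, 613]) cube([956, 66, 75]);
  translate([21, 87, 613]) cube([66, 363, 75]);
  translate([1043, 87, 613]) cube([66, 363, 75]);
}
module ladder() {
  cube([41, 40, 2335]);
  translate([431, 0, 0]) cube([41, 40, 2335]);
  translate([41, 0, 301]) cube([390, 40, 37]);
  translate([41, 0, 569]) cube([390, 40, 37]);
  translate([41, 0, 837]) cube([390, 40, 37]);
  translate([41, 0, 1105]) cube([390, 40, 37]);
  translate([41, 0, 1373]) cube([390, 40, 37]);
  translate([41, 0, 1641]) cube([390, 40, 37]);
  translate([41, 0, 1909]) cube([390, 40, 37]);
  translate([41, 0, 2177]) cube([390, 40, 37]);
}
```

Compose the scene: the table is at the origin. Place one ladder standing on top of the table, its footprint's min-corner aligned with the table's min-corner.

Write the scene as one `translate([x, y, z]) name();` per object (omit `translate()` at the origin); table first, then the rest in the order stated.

table();
translate([0, 0, 720]) ladder();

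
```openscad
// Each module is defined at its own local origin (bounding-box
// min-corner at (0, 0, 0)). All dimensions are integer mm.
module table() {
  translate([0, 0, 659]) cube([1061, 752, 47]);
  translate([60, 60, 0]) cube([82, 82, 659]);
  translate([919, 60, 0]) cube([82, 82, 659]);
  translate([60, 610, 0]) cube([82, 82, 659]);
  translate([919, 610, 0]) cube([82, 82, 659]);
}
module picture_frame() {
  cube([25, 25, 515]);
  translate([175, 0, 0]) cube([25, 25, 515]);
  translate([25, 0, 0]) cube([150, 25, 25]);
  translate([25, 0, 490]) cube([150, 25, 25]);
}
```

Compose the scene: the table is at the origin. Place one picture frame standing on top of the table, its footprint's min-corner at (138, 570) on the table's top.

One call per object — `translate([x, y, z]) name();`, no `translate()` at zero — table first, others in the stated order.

table();
translate([138, 570, 706]) picture_frame();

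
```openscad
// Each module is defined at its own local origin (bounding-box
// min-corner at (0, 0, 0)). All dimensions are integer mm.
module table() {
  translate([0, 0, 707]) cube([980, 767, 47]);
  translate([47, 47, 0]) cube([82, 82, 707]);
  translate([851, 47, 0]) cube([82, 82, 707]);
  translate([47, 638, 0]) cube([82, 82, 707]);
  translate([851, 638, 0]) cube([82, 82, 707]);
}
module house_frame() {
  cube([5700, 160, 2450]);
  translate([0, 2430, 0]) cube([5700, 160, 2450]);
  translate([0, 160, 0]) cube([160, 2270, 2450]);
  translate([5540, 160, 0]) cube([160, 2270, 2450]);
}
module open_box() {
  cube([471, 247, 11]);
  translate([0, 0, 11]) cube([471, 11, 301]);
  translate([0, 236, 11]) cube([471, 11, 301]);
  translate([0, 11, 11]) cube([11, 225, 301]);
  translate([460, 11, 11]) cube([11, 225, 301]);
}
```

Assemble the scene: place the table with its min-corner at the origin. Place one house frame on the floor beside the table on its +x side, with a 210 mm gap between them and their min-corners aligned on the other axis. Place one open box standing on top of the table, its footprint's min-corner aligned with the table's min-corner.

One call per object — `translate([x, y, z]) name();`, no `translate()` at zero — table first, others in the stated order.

table();
translate([1190, 0, 0]) house_frame();
translate([0, 0, 754]) open_box();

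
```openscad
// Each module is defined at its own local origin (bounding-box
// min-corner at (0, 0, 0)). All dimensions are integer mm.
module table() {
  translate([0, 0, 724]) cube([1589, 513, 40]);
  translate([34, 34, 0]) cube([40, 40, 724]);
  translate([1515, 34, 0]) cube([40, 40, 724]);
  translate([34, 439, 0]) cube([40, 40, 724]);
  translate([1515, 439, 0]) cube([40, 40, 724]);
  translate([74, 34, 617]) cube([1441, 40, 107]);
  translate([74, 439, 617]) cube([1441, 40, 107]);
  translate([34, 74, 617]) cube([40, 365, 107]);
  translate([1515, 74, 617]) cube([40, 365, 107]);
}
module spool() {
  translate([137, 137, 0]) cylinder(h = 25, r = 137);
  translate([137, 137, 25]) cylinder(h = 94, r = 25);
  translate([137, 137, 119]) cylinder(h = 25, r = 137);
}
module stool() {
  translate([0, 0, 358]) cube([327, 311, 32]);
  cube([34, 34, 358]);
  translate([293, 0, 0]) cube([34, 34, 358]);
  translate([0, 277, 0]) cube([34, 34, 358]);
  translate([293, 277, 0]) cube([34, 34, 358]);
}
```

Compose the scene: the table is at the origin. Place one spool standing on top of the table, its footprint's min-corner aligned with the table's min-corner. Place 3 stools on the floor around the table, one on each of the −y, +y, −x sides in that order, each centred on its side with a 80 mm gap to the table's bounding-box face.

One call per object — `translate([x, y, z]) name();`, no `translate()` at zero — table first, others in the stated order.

table();
translate([0, 0, 764]) spool();
translate([631, -391, 0]) stool();
translate([631, 593, 0]) stool();
translate([-407, 101, 0]) stool();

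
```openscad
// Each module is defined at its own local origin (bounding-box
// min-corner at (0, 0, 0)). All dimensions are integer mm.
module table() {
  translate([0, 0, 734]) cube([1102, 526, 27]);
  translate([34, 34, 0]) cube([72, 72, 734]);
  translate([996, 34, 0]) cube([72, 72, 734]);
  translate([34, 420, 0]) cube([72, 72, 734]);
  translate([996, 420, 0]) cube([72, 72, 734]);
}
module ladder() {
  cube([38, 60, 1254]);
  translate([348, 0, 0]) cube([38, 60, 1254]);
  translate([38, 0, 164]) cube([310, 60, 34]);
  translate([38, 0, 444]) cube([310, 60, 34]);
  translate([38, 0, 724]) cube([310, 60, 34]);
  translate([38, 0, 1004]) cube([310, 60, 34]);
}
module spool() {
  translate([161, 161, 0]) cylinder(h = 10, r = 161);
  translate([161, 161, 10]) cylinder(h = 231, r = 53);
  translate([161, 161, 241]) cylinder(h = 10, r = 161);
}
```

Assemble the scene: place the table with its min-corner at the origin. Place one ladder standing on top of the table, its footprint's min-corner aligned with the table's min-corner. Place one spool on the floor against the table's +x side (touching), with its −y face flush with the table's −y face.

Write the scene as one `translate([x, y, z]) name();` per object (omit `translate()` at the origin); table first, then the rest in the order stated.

table();
translate([0, 0, 761]) ladder();
translate([1102, 0, 0]) spool();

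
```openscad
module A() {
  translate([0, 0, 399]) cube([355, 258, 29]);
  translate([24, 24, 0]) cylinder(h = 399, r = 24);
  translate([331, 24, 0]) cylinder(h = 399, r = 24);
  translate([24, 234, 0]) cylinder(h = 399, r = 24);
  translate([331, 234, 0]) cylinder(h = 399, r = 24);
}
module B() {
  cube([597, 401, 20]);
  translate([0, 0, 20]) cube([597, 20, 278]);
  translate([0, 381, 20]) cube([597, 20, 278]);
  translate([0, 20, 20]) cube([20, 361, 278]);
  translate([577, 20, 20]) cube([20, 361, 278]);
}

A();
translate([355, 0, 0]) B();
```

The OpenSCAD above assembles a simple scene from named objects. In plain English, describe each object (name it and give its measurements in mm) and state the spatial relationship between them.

A is a simple wooden stool: a rectangular seat 355 mm (x) by 258 mm (y), 29 mm thick, top face at z = 428 mm, on four round legs, each 48 mm in diameter. The legs rest on z = 0, each leg's axis is inset half a diameter from the nearest pair of seat edges (so the leg's bounding box is flush with the corner).

B is an open-topped rectangular box: outside dimensions 597×401×298 mm, with a uniform wall and base thickness of 20 mm. The base is a full 597×401 slab on the floor; four walls sit on top of the base. The front and back walls (the −y and +y sides) span the full width; the two side walls fit between them.

The open box is against the stool's +x side, with their −y faces flush.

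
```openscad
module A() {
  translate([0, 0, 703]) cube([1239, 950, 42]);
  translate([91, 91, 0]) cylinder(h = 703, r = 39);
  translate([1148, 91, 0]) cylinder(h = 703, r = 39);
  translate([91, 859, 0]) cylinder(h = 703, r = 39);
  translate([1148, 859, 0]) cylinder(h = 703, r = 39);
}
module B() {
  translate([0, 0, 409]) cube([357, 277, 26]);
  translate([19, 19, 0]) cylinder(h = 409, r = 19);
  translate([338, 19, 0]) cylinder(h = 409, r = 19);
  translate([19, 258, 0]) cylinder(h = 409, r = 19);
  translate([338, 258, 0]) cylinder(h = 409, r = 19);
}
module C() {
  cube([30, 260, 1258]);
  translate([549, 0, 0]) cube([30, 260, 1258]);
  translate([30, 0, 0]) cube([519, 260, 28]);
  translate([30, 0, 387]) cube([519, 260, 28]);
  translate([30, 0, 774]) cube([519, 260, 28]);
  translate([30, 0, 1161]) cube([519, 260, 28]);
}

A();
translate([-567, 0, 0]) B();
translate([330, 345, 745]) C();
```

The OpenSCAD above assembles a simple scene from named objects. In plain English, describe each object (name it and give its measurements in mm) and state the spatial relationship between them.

A is a rectangular dining table. The top is 1239×950×42 mm with its upper surface at z = 745 mm. It stands on four round legs of 78 mm diameter, each leg's bounding box inset 52 mm from the nearest pair of top edges, running from the floor to the underside of the top.

B is a four-legged stool. The seat is a 357×277×26 mm slab whose top surface is at z = 435 mm; four round legs, each 38 mm in diameter, run from the floor (z = 0) to the underside of the seat, each leg's axis is inset half a diameter from the nearest pair of seat edges (so the leg's bounding box is flush with the corner).

C is an open bookshelf. Two side panels, each 30 mm thick, 260 mm deep and 1258 mm tall, stand 579 mm apart (outside-to-outside). Between them sit 4 shelves, each 28 mm thick and 260 mm deep, spanning the full gap between the sides. The bottom shelf rests on the floor (its underside at z = 0) and the clear gap between one shelf's top and the next shelf's underside is 359 mm.

The stool is on the floor beside the table on its −x side. The bookshelf is on top of the table, centred.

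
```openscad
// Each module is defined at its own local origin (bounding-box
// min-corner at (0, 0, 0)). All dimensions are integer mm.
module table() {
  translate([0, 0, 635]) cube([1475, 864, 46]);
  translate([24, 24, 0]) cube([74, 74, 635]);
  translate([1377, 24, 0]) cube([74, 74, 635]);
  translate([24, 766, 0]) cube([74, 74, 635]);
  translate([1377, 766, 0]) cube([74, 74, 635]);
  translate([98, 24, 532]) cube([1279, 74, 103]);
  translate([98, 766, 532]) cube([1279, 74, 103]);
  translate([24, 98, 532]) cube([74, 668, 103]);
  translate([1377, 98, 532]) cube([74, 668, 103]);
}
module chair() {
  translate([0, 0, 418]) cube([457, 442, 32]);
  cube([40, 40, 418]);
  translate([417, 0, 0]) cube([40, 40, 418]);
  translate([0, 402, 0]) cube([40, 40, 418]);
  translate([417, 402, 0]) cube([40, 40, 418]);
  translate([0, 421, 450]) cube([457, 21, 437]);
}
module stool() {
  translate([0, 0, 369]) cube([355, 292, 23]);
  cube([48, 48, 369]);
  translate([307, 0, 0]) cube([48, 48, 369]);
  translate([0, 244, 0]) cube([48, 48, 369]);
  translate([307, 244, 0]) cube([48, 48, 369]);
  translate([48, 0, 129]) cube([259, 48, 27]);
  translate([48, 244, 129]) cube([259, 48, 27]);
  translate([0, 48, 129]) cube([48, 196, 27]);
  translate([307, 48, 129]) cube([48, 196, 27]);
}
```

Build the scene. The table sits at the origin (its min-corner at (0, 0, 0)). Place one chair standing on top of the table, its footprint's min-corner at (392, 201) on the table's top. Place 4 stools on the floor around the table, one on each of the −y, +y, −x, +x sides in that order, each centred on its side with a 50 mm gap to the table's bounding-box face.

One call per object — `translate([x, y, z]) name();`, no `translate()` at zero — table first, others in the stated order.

table();
translate([392, 201, 681]) chair();
translate([560, -342, 0]) stool();
translate([560, 914, 0]) stool();
translate([-405, 286, 0]) stool();
translate([1525, 286, 0]) stool();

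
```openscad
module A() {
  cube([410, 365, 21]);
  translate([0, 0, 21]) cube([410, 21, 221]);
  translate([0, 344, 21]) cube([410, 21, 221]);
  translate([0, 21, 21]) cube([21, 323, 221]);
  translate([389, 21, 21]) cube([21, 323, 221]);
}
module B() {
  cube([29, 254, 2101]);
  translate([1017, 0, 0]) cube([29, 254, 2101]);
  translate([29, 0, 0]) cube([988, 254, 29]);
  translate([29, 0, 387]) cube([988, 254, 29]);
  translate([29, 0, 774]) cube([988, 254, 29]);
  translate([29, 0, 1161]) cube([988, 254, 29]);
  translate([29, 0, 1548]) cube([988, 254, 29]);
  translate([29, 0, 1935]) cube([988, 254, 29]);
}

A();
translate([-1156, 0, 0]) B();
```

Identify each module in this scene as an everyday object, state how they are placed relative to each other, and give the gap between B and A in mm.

The bookshelf's nearest face is 110 mm from the open box's −x face.

A is an open box. B is a bookshelf. The bookshelf is on the floor beside the open box on its −x side. The gap between the bookshelf and the open box is 110 mm.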